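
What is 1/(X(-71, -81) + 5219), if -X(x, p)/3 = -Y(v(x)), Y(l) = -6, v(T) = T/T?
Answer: 1/5201 ≈ 0.00019227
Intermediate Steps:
v(T) = 1
X(x, p) = -18 (X(x, p) = -(-3)*(-6) = -3*6 = -18)
1/(X(-71, -81) + 5219) = 1/(-18 + 5219) = 1/5201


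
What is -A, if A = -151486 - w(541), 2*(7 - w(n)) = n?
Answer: 302445/2 ≈ 1.5122e+5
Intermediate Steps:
w(n) = 7 - n/2
A = -302445/2 (A = -151486 - (7 - 1/2*541) = -151486 - (7 - 541/2) = -151486 - 1*(-527/2) = -151486 + 527/2 = -302445/2 ≈ -1.5122e+5)
-A = -1*(-302445/2) = 302445/2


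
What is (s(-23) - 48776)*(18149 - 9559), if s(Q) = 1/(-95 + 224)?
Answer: -54049164770/129 ≈ -4.1899e+8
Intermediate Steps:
s(Q) = 1/129
(s(-23) - 48776)*(18149 - 9559) = (1/129 - 48776)*(18149 - 9559) = -6292103/129*8590 = -54049164770/129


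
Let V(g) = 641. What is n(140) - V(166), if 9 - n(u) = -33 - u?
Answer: -459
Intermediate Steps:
n(u) = 42 + u (n(u) = 9 - (-33 - u) = 9 + (33 + u) = 42 + u)
n(140) - V(166) = (42 + 140) - 1*641 = 182 - 641 = -459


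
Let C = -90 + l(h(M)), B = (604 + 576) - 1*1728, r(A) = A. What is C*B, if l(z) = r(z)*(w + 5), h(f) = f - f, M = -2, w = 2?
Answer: 49320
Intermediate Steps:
h(f) = 0
B = -548 (B = 1180 - 1728 = -548)
l(z) = 7*z (l(z) = z*(2 + 5) = z*7 = 7*z)
C = -90 (C = -90 + 7*0 = -90 + 0 = -90)
C*B = -90*(-548) = 49320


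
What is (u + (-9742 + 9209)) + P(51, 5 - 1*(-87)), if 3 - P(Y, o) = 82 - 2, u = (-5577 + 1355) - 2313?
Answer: -7145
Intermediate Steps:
u = -6535 (u = -4222 - 2313 = -6535)
P(Y, o) = -77 (P(Y, o) = 3 - (82 - 2) = 3 - 1*80 = 3 - 80 = -77)
(u + (-9742 + 9209)) + P(51, 5 - 1*(-87)) = (-6535 + (-9742 + 9209)) - 77 = (-6535 - 533) - 77 = -7068 - 77 = -7145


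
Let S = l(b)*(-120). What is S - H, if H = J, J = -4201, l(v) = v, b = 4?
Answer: 3721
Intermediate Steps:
S = -480 (S = 4*(-120) = -480)
H = -4201
S - H = -480 - 1*(-4201) = -480 + 4201 = 3721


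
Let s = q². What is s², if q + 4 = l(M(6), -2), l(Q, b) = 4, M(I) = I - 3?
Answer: 0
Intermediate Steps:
M(I) = -3 + I
q = 0 (q = -4 + 4 = 0)
s = 0 (s = 0² = 0)
s² = 0² = 0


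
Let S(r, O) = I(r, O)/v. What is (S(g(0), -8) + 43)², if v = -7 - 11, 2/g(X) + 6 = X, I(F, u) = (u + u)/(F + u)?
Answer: 10349089/5625 ≈ 1839.8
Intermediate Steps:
I(F, u) = 2*u/(F + u) (I(F, u) = (2*u)/(F + u) = 2*u/(F + u))
g(X) = 2/(-6 + X)
v = -18
S(r, O) = -O/(9*(O + r)) (S(r, O) = (2*O/(r + O))/(-18) = (2*O/(O + r))*(-1/18) = -O/(9*(O + r)))
(S(g(0), -8) + 43)² = (-1*(-8)/(9*(-8) + 9*(2/(-6 + 0))) + 43)² = (-1*(-8)/(-72 + 9*(2/(-6))) + 43)² = (-1*(-8)/(-72 + 9*(2*(-⅙))) + 43)² = (-1*(-8)/(-72 + 9*(-⅓)) + 43)² = (-1*(-8)/(-72 - 3) + 43)² = (-1*(-8)/(-75) + 43)² = (-1*(-8)*(-1/75) + 43)² = (-8/75 + 43)² = (3217/75)² = 10349089/5625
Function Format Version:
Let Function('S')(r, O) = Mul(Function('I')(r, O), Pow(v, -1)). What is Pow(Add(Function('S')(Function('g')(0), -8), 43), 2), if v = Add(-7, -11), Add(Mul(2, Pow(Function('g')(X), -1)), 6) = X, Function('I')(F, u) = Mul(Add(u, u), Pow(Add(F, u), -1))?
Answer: Rational(10349089, 5625) ≈ 1839.8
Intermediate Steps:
Function('I')(F, u) = Mul(2, u, Pow(Add(F, u), -1)) (Function('I')(F, u) = Mul(Mul(2, u), Pow(Add(F, u), -1)) = Mul(2, u, Pow(Add(F, u), -1)))
Function('g')(X) = Mul(2, Pow(Add(-6, X), -1))
v = -18
Function('S')(r, O) = Mul(Rational(-1, 9), O, Pow(Add(O, r), -1)) (Function('S')(r, O) = Mul(Mul(2, O, Pow(Add(r, O), -1)), Pow(-18, -1)) = Mul(Mul(2, O, Pow(Add(O, r), -1)), Rational(-1, 18)) = Mul(Rational(-1, 9), O, Pow(Add(O, r), -1)))
Pow(Add(Function('S')(Function('g')(0), -8), 43), 2) = Pow(Add(Mul(-1, -8, Pow(Add(Mul(9, -8), Mul(9, Mul(2, Pow(Add(-6, 0), -1)))), -1)), 43), 2) = Pow(Add(Mul(-1, -8, Pow(Add(-72, Mul(9, Mul(2, Pow(-6, -1)))), -1)), 43), 2) = Pow(Add(Mul(-1, -8, Pow(Add(-72, Mul(9, Mul(2, Rational(-1, 6)))), -1)), 43), 2) = Pow(Add(Mul(-1, -8, Pow(Add(-72, Mul(9, Rational(-1, 3))), -1)), 43), 2) = Pow(Add(Mul(-1, -8, Pow(Add(-72, -3), -1)), 43), 2) = Pow(Add(Mul(-1, -8, Pow(-75, -1)), 43), 2) = Pow(Add(Mul(-1, -8, Rational(-1, 75)), 43), 2) = Pow(Add(Rational(-8, 75), 43), 2) = Pow(Rational(3217, 75), 2) = Rational(10349089, 5625)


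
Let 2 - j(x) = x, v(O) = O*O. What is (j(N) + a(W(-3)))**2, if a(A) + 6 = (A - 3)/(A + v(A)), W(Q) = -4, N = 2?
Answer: 6241/144 ≈ 43.340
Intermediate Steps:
v(O) = O**2
j(x) = 2 - x
a(A) = -6 + (-3 + A)/(A + A**2) (a(A) = -6 + (A - 3)/(A + A**2) = -6 + (-3 + A)/(A + A**2))
(j(N) + a(W(-3)))**2 = ((2 - 1*2) + (-3 - 6*(-4)**2 - 5*(-4))/((-4)*(1 - 4)))**2 = ((2 - 2) - 1/4*(-3 - 6*16 + 20)/(-3))**2 = (0 - 1/4*(-1/3)*(-3 - 96 + 20))**2 = (0 - 1/4*(-1/3)*(-79))**2 = (0 - 79/12)**2 = (-79/12)**2 = 6241/144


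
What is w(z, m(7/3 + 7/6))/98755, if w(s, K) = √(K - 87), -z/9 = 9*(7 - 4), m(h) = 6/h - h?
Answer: I*√17402/1382570 ≈ 9.5414e-5*I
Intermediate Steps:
m(h) = -h + 6/h
z = -243 (z = -81*(7 - 4) = -81*3 = -9*27 = -243)
w(s, K) = √(-87 + K)
w(z, m(7/3 + 7/6))/98755 = √(-87 + (-(7/3 + 7/6) + 6/(7/3 + 7/6)))/98755 = √(-87 + (-(7*(⅓) + 7*(⅙)) + 6/(7*(⅓) + 7*(⅙))))*(1/98755) = √(-87 + (-(7/3 + 7/6) + 6/(7/3 + 7/6)))*(1/98755) = √(-87 + (-1*7/2 + 6/(7/2)))*(1/98755) = √(-87 + (-7/2 + 6*(2/7)))*(1/98755) = √(-87 + (-7/2 + 12/7))*(1/98755) = √(-87 - 25/14)*(1/98755) = √(-1243/14)*(1/98755) = (I*√17402/14)*(1/98755) = I*√17402/1382570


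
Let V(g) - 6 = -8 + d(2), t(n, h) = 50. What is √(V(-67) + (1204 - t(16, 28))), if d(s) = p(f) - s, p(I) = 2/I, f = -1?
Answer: 2*√287 ≈ 33.882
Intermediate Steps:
d(s) = -2 - s (d(s) = 2/(-1) - s = 2*(-1) - s = -2 - s)
V(g) = -6 (V(g) = 6 + (-8 + (-2 - 1*2)) = 6 + (-8 + (-2 - 2)) = 6 + (-8 - 4) = 6 - 12 = -6)
√(V(-67) + (1204 - t(16, 28))) = √(-6 + (1204 - 1*50)) = √(-6 + (1204 - 50)) = √(-6 + 1154) = √1148 = 2*√287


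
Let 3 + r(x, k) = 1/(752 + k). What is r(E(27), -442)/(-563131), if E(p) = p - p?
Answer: 929/174570610 ≈ 5.3216e-6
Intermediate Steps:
E(p) = 0
r(x, k) = -3 + 1/(752 + k)
r(E(27), -442)/(-563131) = ((-2255 - 3*(-442))/(752 - 442))/(-563131) = ((-2255 + 1326)/310)*(-1/563131) = ((1/310)*(-929))*(-1/563131) = -929/310*(-1/563131) = 929/174570610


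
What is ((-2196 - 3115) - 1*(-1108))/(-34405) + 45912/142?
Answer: 790099593/2442755 ≈ 323.45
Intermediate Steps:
((-2196 - 3115) - 1*(-1108))/(-34405) + 45912/142 = (-5311 + 1108)*(-1/34405) + 45912*(1/142) = -4203*(-1/34405) + 22956/71 = 4203/34405 + 22956/71 = 790099593/2442755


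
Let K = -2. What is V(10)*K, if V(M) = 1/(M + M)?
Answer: -⅒ ≈ -0.10000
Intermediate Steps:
V(M) = 1/(2*M)
V(10)*K = ((½)/10)*(-2) = ((½)*(⅒))*(-2) = (1/20)*(-2) = -⅒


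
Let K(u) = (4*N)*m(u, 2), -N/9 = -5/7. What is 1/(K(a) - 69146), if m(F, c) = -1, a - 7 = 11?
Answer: -7/484202 ≈ -1.4457e-5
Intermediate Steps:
a = 18 (a = 7 + 11 = 18)
N = 45/7 (N = -(-45)/7 = -9*(-5/7) = 45/7 ≈ 6.4286)
K(u) = -180/7 (K(u) = (4*(45/7))*(-1) = (180/7)*(-1) = -180/7)
1/(K(a) - 69146) = 1/(-180/7 - 69146) = 1/(-484202/7) = -7/484202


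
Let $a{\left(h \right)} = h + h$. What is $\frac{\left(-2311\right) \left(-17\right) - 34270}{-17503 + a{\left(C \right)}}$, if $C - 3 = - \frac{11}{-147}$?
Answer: $- \frac{737499}{2572037} \approx -0.28674$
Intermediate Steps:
$C = \frac{452}{147}$ ($C = 3 - \frac{11}{-147} = 3 - - \frac{11}{147} = 3 + \frac{11}{147} = \frac{452}{147} \approx 3.0748$)
$a{\left(h \right)} = 2 h$
$\frac{\left(-2311\right) \left(-17\right) - 34270}{-17503 + a{\left(C \right)}} = \frac{\left(-2311\right) \left(-17\right) - 34270}{-17503 + 2 \cdot \frac{452}{147}} = \frac{39287 - 34270}{-17503 + \frac{904}{147}} = \frac{5017}{- \frac{2572037}{147}} = 5017 \left(- \frac{147}{2572037}\right) = - \frac{737499}{2572037}$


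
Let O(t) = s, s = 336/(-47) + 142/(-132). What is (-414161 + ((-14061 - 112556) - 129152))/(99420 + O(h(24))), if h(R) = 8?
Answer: -2078122860/308375327 ≈ -6.7389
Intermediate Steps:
s = -25513/3102 (s = 336*(-1/47) + 142*(-1/132) = -336/47 - 71/66 = -25513/3102 ≈ -8.2247)
O(t) = -25513/3102
(-414161 + ((-14061 - 112556) - 129152))/(99420 + O(h(24))) = (-414161 + ((-14061 - 112556) - 129152))/(99420 - 25513/3102) = (-414161 + (-126617 - 129152))/(308375327/3102) = (-414161 - 255769)*(3102/308375327) = -669930*3102/308375327 = -2078122860/308375327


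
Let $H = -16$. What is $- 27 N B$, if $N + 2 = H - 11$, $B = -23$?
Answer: $-18009$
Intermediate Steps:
$N = -29$ ($N = -2 - 27 = -29$)
$- 27 N B = \left(-27\right) \left(-29\right) \left(-23\right) = 783 \left(-23\right) = -18009$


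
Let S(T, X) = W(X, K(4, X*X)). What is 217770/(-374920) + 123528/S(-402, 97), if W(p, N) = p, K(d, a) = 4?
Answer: 661314201/519532 ≈ 1272.9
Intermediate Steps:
S(T, X) = X
217770/(-374920) + 123528/S(-402, 97) = 217770/(-374920) + 123528/97 = 217770*(-1/374920) + 123528*(1/97) = -3111/5356 + 123528/97 = 661314201/519532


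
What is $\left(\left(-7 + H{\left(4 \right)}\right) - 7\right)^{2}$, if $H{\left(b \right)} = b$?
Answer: $100$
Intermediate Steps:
$\left(\left(-7 + H{\left(4 \right)}\right) - 7\right)^{2} = \left(\left(-7 + 4\right) - 7\right)^{2} = \left(-3 - 7\right)^{2} = \left(-10\right)^{2} = 100$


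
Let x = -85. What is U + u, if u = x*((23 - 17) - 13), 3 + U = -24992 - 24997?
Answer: -49397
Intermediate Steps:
U = -49992 (U = -3 + (-24992 - 24997) = -3 - 49989 = -49992)
u = 595 (u = -85*((23 - 17) - 13) = -85*(6 - 13) = -85*(-7) = 595)
U + u = -49992 + 595 = -49397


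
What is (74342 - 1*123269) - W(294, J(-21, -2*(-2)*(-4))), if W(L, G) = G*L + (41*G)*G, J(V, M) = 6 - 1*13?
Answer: -48878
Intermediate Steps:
J(V, M) = -7 (J(V, M) = 6 - 13 = -7)
W(L, G) = 41*G**2 + G*L (W(L, G) = G*L + 41*G**2 = 41*G**2 + G*L)
(74342 - 1*123269) - W(294, J(-21, -2*(-2)*(-4))) = (74342 - 1*123269) - (-7)*(294 + 41*(-7)) = (74342 - 123269) - (-7)*(294 - 287) = -48927 - (-7)*7 = -48927 - 1*(-49) = -48927 + 49 = -48878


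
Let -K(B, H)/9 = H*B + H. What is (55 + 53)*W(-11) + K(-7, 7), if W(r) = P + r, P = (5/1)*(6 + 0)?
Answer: 2430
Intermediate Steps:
P = 30 (P = (5*1)*6 = 5*6 = 30)
K(B, H) = -9*H - 9*B*H (K(B, H) = -9*(H*B + H) = -9*(B*H + H) = -9*(H + B*H) = -9*H - 9*B*H)
W(r) = 30 + r
(55 + 53)*W(-11) + K(-7, 7) = (55 + 53)*(30 - 11) - 9*7*(1 - 7) = 108*19 - 9*7*(-6) = 2052 + 378 = 2430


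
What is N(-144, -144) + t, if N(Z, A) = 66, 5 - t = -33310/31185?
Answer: 449489/6237 ≈ 72.068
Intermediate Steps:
t = 37847/6237 (t = 5 - (-33310)/31185 = 5 - 1*(-6662/6237) = 5 + 6662/6237 = 37847/6237 ≈ 6.0681)
N(-144, -144) + t = 66 + 37847/6237 = 449489/6237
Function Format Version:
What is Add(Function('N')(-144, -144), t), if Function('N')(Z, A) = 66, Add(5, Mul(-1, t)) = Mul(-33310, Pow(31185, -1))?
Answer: Rational(449489, 6237) ≈ 72.068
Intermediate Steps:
t = Rational(37847, 6237) (t = Add(5, Mul(-1, Mul(-33310, Pow(31185, -1)))) = Add(5, Mul(-1, Mul(-33310, Rational(1, 31185)))) = Add(5, Mul(-1, Rational(-6662, 6237))) = Add(5, Rational(6662, 6237)) = Rational(37847, 6237) ≈ 6.0681)
Add(Function('N')(-144, -144), t) = Add(66, Rational(37847, 6237)) = Rational(449489, 6237)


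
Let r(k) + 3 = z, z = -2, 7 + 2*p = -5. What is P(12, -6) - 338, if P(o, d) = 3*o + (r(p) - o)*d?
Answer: -200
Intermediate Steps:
p = -6 (p = -7/2 + (½)*(-5) = -7/2 - 5/2 = -6)
r(k) = -5 (r(k) = -3 - 2 = -5)
P(o, d) = 3*o + d*(-5 - o) (P(o, d) = 3*o + (-5 - o)*d = 3*o + d*(-5 - o))
P(12, -6) - 338 = (-5*(-6) + 3*12 - 1*(-6)*12) - 338 = (30 + 36 + 72) - 338 = 138 - 338 = -200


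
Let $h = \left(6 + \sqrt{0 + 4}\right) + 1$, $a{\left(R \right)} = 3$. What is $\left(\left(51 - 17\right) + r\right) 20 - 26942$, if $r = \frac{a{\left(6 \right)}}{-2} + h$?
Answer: $-26112$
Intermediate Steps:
$h = 9$ ($h = \left(6 + \sqrt{4}\right) + 1 = \left(6 + 2\right) + 1 = 8 + 1 = 9$)
$r = \frac{15}{2}$ ($r = \frac{1}{-2} \cdot 3 + 9 = \left(- \frac{1}{2}\right) 3 + 9 = - \frac{3}{2} + 9 = \frac{15}{2} \approx 7.5$)
$\left(\left(51 - 17\right) + r\right) 20 - 26942 = \left(\left(51 - 17\right) + \frac{15}{2}\right) 20 - 26942 = \left(34 + \frac{15}{2}\right) 20 - 26942 = \frac{83}{2} \cdot 20 - 26942 = 830 - 26942 = -26112$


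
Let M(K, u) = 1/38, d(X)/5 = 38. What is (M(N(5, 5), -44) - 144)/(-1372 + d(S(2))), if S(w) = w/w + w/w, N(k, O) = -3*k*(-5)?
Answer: 5471/44916 ≈ 0.12181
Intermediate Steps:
N(k, O) = 15*k
S(w) = 2 (S(w) = 1 + 1 = 2)
d(X) = 190 (d(X) = 5*38 = 190)
M(K, u) = 1/38
(M(N(5, 5), -44) - 144)/(-1372 + d(S(2))) = (1/38 - 144)/(-1372 + 190) = -5471/38/(-1182) = -5471/38*(-1/1182) = 5471/44916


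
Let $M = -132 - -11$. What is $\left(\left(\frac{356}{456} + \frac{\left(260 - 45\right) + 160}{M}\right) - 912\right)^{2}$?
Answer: $\frac{159065293427881}{190274436} \approx 8.3598 \cdot 10^{5}$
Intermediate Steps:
$M = -121$ ($M = -132 + 11 = -121$)
$\left(\left(\frac{356}{456} + \frac{\left(260 - 45\right) + 160}{M}\right) - 912\right)^{2} = \left(\left(\frac{356}{456} + \frac{\left(260 - 45\right) + 160}{-121}\right) - 912\right)^{2} = \left(\left(356 \cdot \frac{1}{456} + \left(215 + 160\right) \left(- \frac{1}{121}\right)\right) - 912\right)^{2} = \left(\left(\frac{89}{114} + 375 \left(- \frac{1}{121}\right)\right) - 912\right)^{2} = \left(\left(\frac{89}{114} - \frac{375}{121}\right) - 912\right)^{2} = \left(- \frac{31981}{13794} - 912\right)^{2} = \left(- \frac{12612109}{13794}\right)^{2} = \frac{159065293427881}{190274436}$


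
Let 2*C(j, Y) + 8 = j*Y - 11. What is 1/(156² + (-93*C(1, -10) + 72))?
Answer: 2/51513 ≈ 3.8825e-5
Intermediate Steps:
C(j, Y) = -19/2 + Y*j/2 (C(j, Y) = -4 + (j*Y - 11)/2 = -4 + (Y*j - 11)/2 = -4 + (-11 + Y*j)/2 = -4 + (-11/2 + Y*j/2) = -19/2 + Y*j/2)
1/(156² + (-93*C(1, -10) + 72)) = 1/(156² + (-93*(-19/2 + (½)*(-10)*1) + 72)) = 1/(24336 + (-93*(-19/2 - 5) + 72)) = 1/(24336 + (-93*(-29/2) + 72)) = 1/(24336 + (2697/2 + 72)) = 1/(24336 + 2841/2) = 1/(51513/2) = 2/51513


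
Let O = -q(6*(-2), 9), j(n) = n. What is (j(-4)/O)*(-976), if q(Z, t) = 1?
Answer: -3904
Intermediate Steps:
O = -1 (O = -1*1 = -1)
(j(-4)/O)*(-976) = -4/(-1)*(-976) = -4*(-1)*(-976) = 4*(-976) = -3904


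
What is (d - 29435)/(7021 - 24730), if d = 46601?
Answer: -5722/5903 ≈ -0.96934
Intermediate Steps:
(d - 29435)/(7021 - 24730) = (46601 - 29435)/(7021 - 24730) = 17166/(-17709) = 17166*(-1/17709) = -5722/5903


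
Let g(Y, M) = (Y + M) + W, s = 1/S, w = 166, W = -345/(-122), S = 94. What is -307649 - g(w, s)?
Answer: -882513743/2867 ≈ -3.0782e+5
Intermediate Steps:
W = 345/122 (W = -345*(-1/122) = 345/122 ≈ 2.8279)
s = 1/94 ≈ 0.010638
g(Y, M) = 345/122 + M + Y (g(Y, M) = (Y + M) + 345/122 = (M + Y) + 345/122 = 345/122 + M + Y)
-307649 - g(w, s) = -307649 - (345/122 + 1/94 + 166) = -307649 - 1*484060/2867 = -307649 - 484060/2867 = -882513743/2867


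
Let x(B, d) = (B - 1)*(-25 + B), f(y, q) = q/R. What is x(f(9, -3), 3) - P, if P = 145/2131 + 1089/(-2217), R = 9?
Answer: 484739518/14173281 ≈ 34.201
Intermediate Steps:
f(y, q) = q/9
P = -666398/1574809 (P = 145*(1/2131) + 1089*(-1/2217) = 145/2131 - 363/739 = -666398/1574809 ≈ -0.42316)
x(B, d) = (-1 + B)*(-25 + B)
x(f(9, -3), 3) - P = (25 + ((⅑)*(-3))² - 26*(-3)/9) - 1*(-666398/1574809) = (25 + (-⅓)² - 26*(-⅓)) + 666398/1574809 = (25 + ⅑ + 26/3) + 666398/1574809 = 304/9 + 666398/1574809 = 484739518/14173281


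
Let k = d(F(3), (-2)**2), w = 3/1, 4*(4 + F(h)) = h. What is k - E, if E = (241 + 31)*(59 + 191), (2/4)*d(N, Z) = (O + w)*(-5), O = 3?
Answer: -68060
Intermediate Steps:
F(h) = -4 + h/4
w = 3 (w = 3*1 = 3)
d(N, Z) = -60 (d(N, Z) = 2*((3 + 3)*(-5)) = 2*(6*(-5)) = 2*(-30) = -60)
k = -60
E = 68000 (E = 272*250 = 68000)
k - E = -60 - 1*68000 = -60 - 68000 = -68060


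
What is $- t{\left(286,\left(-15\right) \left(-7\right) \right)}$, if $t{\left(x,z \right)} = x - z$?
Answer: $-181$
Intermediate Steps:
$- t{\left(286,\left(-15\right) \left(-7\right) \right)} = - (286 - \left(-15\right) \left(-7\right)) = - (286 - 105) = \left(-1\right) 181 = -181$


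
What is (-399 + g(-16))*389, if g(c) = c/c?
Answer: -154822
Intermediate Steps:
g(c) = 1
(-399 + g(-16))*389 = (-399 + 1)*389 = -398*389 = -154822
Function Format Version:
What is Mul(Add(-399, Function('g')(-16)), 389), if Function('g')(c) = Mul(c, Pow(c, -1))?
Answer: -154822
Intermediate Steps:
Function('g')(c) = 1
Mul(Add(-399, Function('g')(-16)), 389) = Mul(Add(-399, 1), 389) = Mul(-398, 389) = -154822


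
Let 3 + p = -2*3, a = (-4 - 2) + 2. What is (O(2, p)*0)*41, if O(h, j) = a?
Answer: 0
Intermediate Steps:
a = -4 (a = -6 + 2 = -4)
p = -9 (p = -3 - 2*3 = -3 - 6 = -9)
O(h, j) = -4
(O(2, p)*0)*41 = -4*0*41 = 0*41 = 0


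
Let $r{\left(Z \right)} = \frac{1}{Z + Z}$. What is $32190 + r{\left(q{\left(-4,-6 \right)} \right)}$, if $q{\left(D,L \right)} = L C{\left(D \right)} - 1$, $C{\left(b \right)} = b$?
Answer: $\frac{1480741}{46} \approx 32190.0$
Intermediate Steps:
$q{\left(D,L \right)} = -1 + D L$ ($q{\left(D,L \right)} = L D - 1 = D L - 1 = -1 + D L$)
$r{\left(Z \right)} = \frac{1}{2 Z}$
$32190 + r{\left(q{\left(-4,-6 \right)} \right)} = 32190 + \frac{1}{2 \left(-1 - -24\right)} = 32190 + \frac{1}{2 \left(-1 + 24\right)} = 32190 + \frac{1}{2 \cdot 23} = 32190 + \frac{1}{2} \cdot \frac{1}{23} = 32190 + \frac{1}{46} = \frac{1480741}{46}$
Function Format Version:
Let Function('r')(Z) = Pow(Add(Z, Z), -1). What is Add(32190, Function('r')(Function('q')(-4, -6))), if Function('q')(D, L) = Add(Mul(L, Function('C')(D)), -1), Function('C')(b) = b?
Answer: Rational(1480741, 46) ≈ 32190.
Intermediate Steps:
Function('q')(D, L) = Add(-1, Mul(D, L)) (Function('q')(D, L) = Add(Mul(L, D), -1) = Add(Mul(D, L), -1) = Add(-1, Mul(D, L)))
Function('r')(Z) = Mul(Rational(1, 2), Pow(Z, -1)) (Function('r')(Z) = Pow(Mul(2, Z), -1) = Mul(Rational(1, 2), Pow(Z, -1)))
Add(32190, Function('r')(Function('q')(-4, -6))) = Add(32190, Mul(Rational(1, 2), Pow(Add(-1, Mul(-4, -6)), -1))) = Add(32190, Mul(Rational(1, 2), Pow(Add(-1, 24), -1))) = Add(32190, Mul(Rational(1, 2), Pow(23, -1))) = Add(32190, Mul(Rational(1, 2), Rational(1, 23))) = Add(32190, Rational(1, 46)) = Rational(1480741, 46)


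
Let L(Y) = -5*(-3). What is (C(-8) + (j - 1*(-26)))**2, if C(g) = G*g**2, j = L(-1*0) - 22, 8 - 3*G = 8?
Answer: 361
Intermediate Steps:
L(Y) = 15
G = 0 (G = 8/3 - 1/3*8 = 8/3 - 8/3 = 0)
j = -7 (j = 15 - 22 = -7)
C(g) = 0 (C(g) = 0*g**2 = 0)
(C(-8) + (j - 1*(-26)))**2 = (0 + (-7 - 1*(-26)))**2 = (0 + (-7 + 26))**2 = (0 + 19)**2 = 19**2 = 361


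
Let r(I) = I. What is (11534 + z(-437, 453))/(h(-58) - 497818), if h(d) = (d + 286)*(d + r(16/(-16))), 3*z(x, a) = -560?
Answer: -17021/766905 ≈ -0.022194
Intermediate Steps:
z(x, a) = -560/3 (z(x, a) = (1/3)*(-560) = -560/3)
h(d) = (-1 + d)*(286 + d) (h(d) = (d + 286)*(d + 16/(-16)) = (286 + d)*(d + 16*(-1/16)) = (286 + d)*(d - 1) = (286 + d)*(-1 + d) = (-1 + d)*(286 + d))
(11534 + z(-437, 453))/(h(-58) - 497818) = (11534 - 560/3)/((-286 + (-58)**2 + 285*(-58)) - 497818) = 34042/(3*((-286 + 3364 - 16530) - 497818)) = 34042/(3*(-13452 - 497818)) = (34042/3)/(-511270) = (34042/3)*(-1/511270) = -17021/766905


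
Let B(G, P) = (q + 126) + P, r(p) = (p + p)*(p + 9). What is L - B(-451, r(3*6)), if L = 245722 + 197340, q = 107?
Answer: 441857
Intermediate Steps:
r(p) = 2*p*(9 + p) (r(p) = (2*p)*(9 + p) = 2*p*(9 + p))
B(G, P) = 233 + P (B(G, P) = (107 + 126) + P = 233 + P)
L = 443062
L - B(-451, r(3*6)) = 443062 - (233 + 2*(3*6)*(9 + 3*6)) = 443062 - (233 + 2*18*(9 + 18)) = 443062 - (233 + 2*18*27) = 443062 - (233 + 972) = 443062 - 1*1205 = 443062 - 1205 = 441857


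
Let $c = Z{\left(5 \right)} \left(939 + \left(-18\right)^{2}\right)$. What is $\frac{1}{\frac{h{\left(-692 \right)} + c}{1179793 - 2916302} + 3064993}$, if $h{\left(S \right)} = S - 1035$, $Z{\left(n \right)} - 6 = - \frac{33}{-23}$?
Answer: $\frac{39939707}{122414922200799} \approx 3.2626 \cdot 10^{-7}$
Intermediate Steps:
$Z{\left(n \right)} = \frac{171}{23}$ ($Z{\left(n \right)} = 6 - \frac{33}{-23} = 6 - - \frac{33}{23} = 6 + \frac{33}{23} = \frac{171}{23}$)
$h{\left(S \right)} = -1035 + S$
$c = \frac{215973}{23}$ ($c = \frac{171 \left(939 + \left(-18\right)^{2}\right)}{23} = \frac{171 \left(939 + 324\right)}{23} = \frac{171}{23} \cdot 1263 = \frac{215973}{23} \approx 9390.1$)
$\frac{1}{\frac{h{\left(-692 \right)} + c}{1179793 - 2916302} + 3064993} = \frac{1}{\frac{\left(-1035 - 692\right) + \frac{215973}{23}}{1179793 - 2916302} + 3064993} = \frac{1}{\frac{-1727 + \frac{215973}{23}}{-1736509} + 3064993} = \frac{1}{\frac{176252}{23} \left(- \frac{1}{1736509}\right) + 3064993} = \frac{1}{- \frac{176252}{39939707} + 3064993} = \frac{1}{\frac{122414922200799}{39939707}} = \frac{39939707}{122414922200799}$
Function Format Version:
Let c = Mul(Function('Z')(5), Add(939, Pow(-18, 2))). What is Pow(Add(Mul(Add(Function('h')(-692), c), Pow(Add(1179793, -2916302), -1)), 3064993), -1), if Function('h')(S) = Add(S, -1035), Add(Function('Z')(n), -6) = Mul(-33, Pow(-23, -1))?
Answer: Rational(39939707, 122414922200799) ≈ 3.2626e-7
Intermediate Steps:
Function('Z')(n) = Rational(171, 23) (Function('Z')(n) = Add(6, Mul(-33, Pow(-23, -1))) = Add(6, Mul(-33, Rational(-1, 23))) = Add(6, Rational(33, 23)) = Rational(171, 23))
Function('h')(S) = Add(-1035, S)
c = Rational(215973, 23) (c = Mul(Rational(171, 23), Add(939, Pow(-18, 2))) = Mul(Rational(171, 23), Add(939, 324)) = Mul(Rational(171, 23), 1263) = Rational(215973, 23) ≈ 9390.1)
Pow(Add(Mul(Add(Function('h')(-692), c), Pow(Add(1179793, -2916302), -1)), 3064993), -1) = Pow(Add(Mul(Add(Add(-1035, -692), Rational(215973, 23)), Pow(Add(1179793, -2916302), -1)), 3064993), -1) = Pow(Add(Mul(Add(-1727, Rational(215973, 23)), Pow(-1736509, -1)), 3064993), -1) = Pow(Add(Mul(Rational(176252, 23), Rational(-1, 1736509)), 3064993), -1) = Pow(Add(Rational(-176252, 39939707), 3064993), -1) = Pow(Rational(122414922200799, 39939707), -1) = Rational(39939707, 122414922200799)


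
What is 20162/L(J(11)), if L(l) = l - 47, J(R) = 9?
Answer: -10081/19 ≈ -530.58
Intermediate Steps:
L(l) = -47 + l
20162/L(J(11)) = 20162/(-47 + 9) = 20162/(-38) = 20162*(-1/38) = -10081/19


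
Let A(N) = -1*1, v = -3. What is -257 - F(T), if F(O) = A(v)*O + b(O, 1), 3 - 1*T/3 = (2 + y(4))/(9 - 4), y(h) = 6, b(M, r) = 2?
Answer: -1274/5 ≈ -254.80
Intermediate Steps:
A(N) = -1
T = 21/5 (T = 9 - 3*(2 + 6)/(9 - 4) = 9 - 24/5 = 21/5 ≈ 4.2000)
F(O) = 2 - O (F(O) = -O + 2 = 2 - O)
-257 - F(T) = -257 - (2 - 1*21/5) = -257 - (2 - 21/5) = -257 - 1*(-11/5) = -257 + 11/5 = -1274/5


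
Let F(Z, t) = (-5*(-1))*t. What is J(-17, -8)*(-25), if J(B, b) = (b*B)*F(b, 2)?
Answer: -34000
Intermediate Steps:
F(Z, t) = 5*t
J(B, b) = 10*B*b (J(B, b) = (b*B)*(5*2) = (B*b)*10 = 10*B*b)
J(-17, -8)*(-25) = (10*(-17)*(-8))*(-25) = 1360*(-25) = -34000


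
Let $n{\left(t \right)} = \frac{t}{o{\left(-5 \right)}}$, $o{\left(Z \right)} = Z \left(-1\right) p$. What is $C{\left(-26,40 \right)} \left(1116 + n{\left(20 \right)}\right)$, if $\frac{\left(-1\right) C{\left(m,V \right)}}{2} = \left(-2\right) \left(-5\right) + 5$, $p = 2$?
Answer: $-33540$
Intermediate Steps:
$o{\left(Z \right)} = - 2 Z$ ($o{\left(Z \right)} = Z \left(-1\right) 2 = - Z 2 = - 2 Z$)
$C{\left(m,V \right)} = -30$ ($C{\left(m,V \right)} = - 2 \left(\left(-2\right) \left(-5\right) + 5\right) = - 2 \left(10 + 5\right) = \left(-2\right) 15 = -30$)
$n{\left(t \right)} = \frac{t}{10}$ ($n{\left(t \right)} = \frac{t}{\left(-2\right) \left(-5\right)} = \frac{t}{10}$)
$C{\left(-26,40 \right)} \left(1116 + n{\left(20 \right)}\right) = - 30 \left(1116 + \frac{1}{10} \cdot 20\right) = - 30 \left(1116 + 2\right) = \left(-30\right) 1118 = -33540$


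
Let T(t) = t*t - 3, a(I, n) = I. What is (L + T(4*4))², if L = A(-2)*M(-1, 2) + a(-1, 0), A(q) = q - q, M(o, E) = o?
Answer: 63504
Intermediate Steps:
T(t) = -3 + t² (T(t) = t² - 3 = -3 + t²)
A(q) = 0
L = -1 (L = 0*(-1) - 1 = 0 - 1 = -1)
(L + T(4*4))² = (-1 + (-3 + (4*4)²))² = (-1 + (-3 + 16²))² = (-1 + (-3 + 256))² = (-1 + 253)² = 252² = 63504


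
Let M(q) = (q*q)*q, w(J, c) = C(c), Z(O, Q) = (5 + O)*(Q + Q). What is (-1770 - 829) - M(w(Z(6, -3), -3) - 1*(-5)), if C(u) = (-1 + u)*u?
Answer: -7512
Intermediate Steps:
Z(O, Q) = 2*Q*(5 + O) (Z(O, Q) = (5 + O)*(2*Q) = 2*Q*(5 + O))
C(u) = u*(-1 + u)
w(J, c) = c*(-1 + c)
M(q) = q³ (M(q) = q²*q = q³)
(-1770 - 829) - M(w(Z(6, -3), -3) - 1*(-5)) = (-1770 - 829) - (-3*(-1 - 3) - 1*(-5))³ = -2599 - (-3*(-4) + 5)³ = -2599 - (12 + 5)³ = -2599 - 1*17³ = -2599 - 1*4913 = -2599 - 4913 = -7512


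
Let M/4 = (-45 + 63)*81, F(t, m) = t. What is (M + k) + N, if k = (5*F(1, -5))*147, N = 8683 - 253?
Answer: 14997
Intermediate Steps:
N = 8430
M = 5832 (M = 4*((-45 + 63)*81) = 4*(18*81) = 4*1458 = 5832)
k = 735 (k = (5*1)*147 = 5*147 = 735)
(M + k) + N = (5832 + 735) + 8430 = 6567 + 8430 = 14997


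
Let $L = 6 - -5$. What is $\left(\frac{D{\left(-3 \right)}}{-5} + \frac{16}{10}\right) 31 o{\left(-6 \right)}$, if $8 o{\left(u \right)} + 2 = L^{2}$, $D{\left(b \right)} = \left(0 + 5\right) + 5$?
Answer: $- \frac{3689}{20} \approx -184.45$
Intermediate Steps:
$L = 11$ ($L = 6 + 5 = 11$)
$D{\left(b \right)} = 10$ ($D{\left(b \right)} = 5 + 5 = 10$)
$o{\left(u \right)} = \frac{119}{8}$ ($o{\left(u \right)} = - \frac{1}{4} + \frac{11^{2}}{8} = - \frac{1}{4} + \frac{1}{8} \cdot 121 = - \frac{1}{4} + \frac{121}{8} = \frac{119}{8}$)
$\left(\frac{D{\left(-3 \right)}}{-5} + \frac{16}{10}\right) 31 o{\left(-6 \right)} = \left(\frac{10}{-5} + \frac{16}{10}\right) 31 \cdot \frac{119}{8} = \left(10 \left(- \frac{1}{5}\right) + 16 \cdot \frac{1}{10}\right) 31 \cdot \frac{119}{8} = \left(-2 + \frac{8}{5}\right) 31 \cdot \frac{119}{8} = \left(- \frac{2}{5}\right) 31 \cdot \frac{119}{8} = \left(- \frac{62}{5}\right) \frac{119}{8} = - \frac{3689}{20}$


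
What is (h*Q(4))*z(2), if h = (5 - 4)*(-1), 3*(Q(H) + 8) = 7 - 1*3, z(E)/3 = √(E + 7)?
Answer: 60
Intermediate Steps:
z(E) = 3*√(7 + E) (z(E) = 3*√(E + 7) = 3*√(7 + E))
Q(H) = -20/3 (Q(H) = -8 + (7 - 1*3)/3 = -8 + (7 - 3)/3 = -8 + (⅓)*4 = -8 + 4/3 = -20/3)
h = -1 (h = 1*(-1) = -1)
(h*Q(4))*z(2) = (-1*(-20/3))*(3*√(7 + 2)) = 20*(3*√9)/3 = 20*(3*3)/3 = (20/3)*9 = 60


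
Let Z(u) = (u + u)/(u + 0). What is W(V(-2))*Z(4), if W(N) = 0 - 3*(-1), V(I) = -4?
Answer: 6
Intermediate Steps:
Z(u) = 2 (Z(u) = (2*u)/u = 2)
W(N) = 3 (W(N) = 0 + 3 = 3)
W(V(-2))*Z(4) = 3*2 = 6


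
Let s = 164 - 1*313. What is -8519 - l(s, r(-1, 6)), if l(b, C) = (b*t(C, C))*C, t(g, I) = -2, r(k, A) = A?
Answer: -10307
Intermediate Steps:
s = -149 (s = 164 - 313 = -149)
l(b, C) = -2*C*b (l(b, C) = (b*(-2))*C = (-2*b)*C = -2*C*b)
-8519 - l(s, r(-1, 6)) = -8519 - (-2)*6*(-149) = -8519 - 1*1788 = -8519 - 1788 = -10307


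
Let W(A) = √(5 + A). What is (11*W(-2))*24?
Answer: 264*√3 ≈ 457.26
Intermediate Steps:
(11*W(-2))*24 = (11*√(5 - 2))*24 = (11*√3)*24 = 264*√3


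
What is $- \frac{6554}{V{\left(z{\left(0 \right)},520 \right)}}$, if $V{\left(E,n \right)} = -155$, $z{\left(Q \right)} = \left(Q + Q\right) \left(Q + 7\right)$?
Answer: $\frac{6554}{155} \approx 42.284$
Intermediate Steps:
$z{\left(Q \right)} = 2 Q \left(7 + Q\right)$
$- \frac{6554}{V{\left(z{\left(0 \right)},520 \right)}} = - \frac{6554}{-155} = \left(-6554\right) \left(- \frac{1}{155}\right) = \frac{6554}{155}$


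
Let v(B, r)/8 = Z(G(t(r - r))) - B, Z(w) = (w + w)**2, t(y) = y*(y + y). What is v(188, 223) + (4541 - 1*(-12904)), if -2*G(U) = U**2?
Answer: 15941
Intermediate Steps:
t(y) = 2*y**2 (t(y) = y*(2*y) = 2*y**2)
G(U) = -U**2/2
Z(w) = 4*w**2 (Z(w) = (2*w)**2 = 4*w**2)
v(B, r) = -8*B (v(B, r) = 8*(4*(-4*(r - r)**4/2)**2 - B) = 8*(4*(-(2*0**2)**2/2)**2 - B) = 8*(4*(-(2*0)**2/2)**2 - B) = 8*(4*(-1/2*0**2)**2 - B) = 8*(4*(-1/2*0)**2 - B) = 8*(4*0**2 - B) = 8*(4*0 - B) = 8*(0 - B) = 8*(-B) = -8*B)
v(188, 223) + (4541 - 1*(-12904)) = -8*188 + (4541 - 1*(-12904)) = -1504 + (4541 + 12904) = -1504 + 17445 = 15941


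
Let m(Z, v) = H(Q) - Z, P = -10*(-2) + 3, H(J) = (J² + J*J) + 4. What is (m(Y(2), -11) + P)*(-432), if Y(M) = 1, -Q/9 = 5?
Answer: -1760832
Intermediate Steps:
Q = -45 (Q = -9*5 = -45)
H(J) = 4 + 2*J² (H(J) = (J² + J²) + 4 = 2*J² + 4 = 4 + 2*J²)
P = 23 (P = 20 + 3 = 23)
m(Z, v) = 4054 - Z (m(Z, v) = (4 + 2*(-45)²) - Z = (4 + 2*2025) - Z = (4 + 4050) - Z = 4054 - Z)
(m(Y(2), -11) + P)*(-432) = ((4054 - 1*1) + 23)*(-432) = ((4054 - 1) + 23)*(-432) = (4053 + 23)*(-432) = 4076*(-432) = -1760832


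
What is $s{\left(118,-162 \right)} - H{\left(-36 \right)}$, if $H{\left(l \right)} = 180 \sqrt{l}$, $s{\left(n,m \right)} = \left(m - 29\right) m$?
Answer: $30942 - 1080 i \approx 30942.0 - 1080.0 i$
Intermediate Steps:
$s{\left(n,m \right)} = m \left(-29 + m\right)$ ($s{\left(n,m \right)} = \left(-29 + m\right) m = m \left(-29 + m\right)$)
$s{\left(118,-162 \right)} - H{\left(-36 \right)} = - 162 \left(-29 - 162\right) - 180 \sqrt{-36} = \left(-162\right) \left(-191\right) - 180 \cdot 6 i = 30942 - 1080 i$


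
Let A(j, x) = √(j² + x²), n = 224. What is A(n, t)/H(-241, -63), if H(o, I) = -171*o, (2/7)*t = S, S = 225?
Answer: 7*√54721/82422 ≈ 0.019867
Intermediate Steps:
t = 1575/2 (t = (7/2)*225 = 1575/2 ≈ 787.50)
A(n, t)/H(-241, -63) = √(224² + (1575/2)²)/((-171*(-241))) = √(50176 + 2480625/4)/41211 = √(2681329/4)*(1/41211) = (7*√54721/2)*(1/41211) = 7*√54721/82422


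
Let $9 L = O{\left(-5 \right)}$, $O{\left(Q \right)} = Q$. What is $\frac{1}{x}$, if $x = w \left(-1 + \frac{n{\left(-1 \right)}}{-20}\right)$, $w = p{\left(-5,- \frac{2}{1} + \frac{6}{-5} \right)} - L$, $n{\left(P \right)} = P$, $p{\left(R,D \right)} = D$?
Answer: $\frac{900}{2261} \approx 0.39805$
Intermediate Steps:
$L = - \frac{5}{9}$ ($L = \frac{1}{9} \left(-5\right) = - \frac{5}{9} \approx -0.55556$)
$w = - \frac{119}{45}$ ($w = \left(- \frac{2}{1} + \frac{6}{-5}\right) - - \frac{5}{9} = \left(\left(-2\right) 1 + 6 \left(- \frac{1}{5}\right)\right) + \frac{5}{9} = \left(-2 - \frac{6}{5}\right) + \frac{5}{9} = - \frac{16}{5} + \frac{5}{9} = - \frac{119}{45} \approx -2.6444$)
$x = \frac{2261}{900}$ ($x = - \frac{119 \left(-1 - \frac{1}{-20}\right)}{45} = - \frac{119 \left(-1 - - \frac{1}{20}\right)}{45} = - \frac{119 \left(-1 + \frac{1}{20}\right)}{45} = \left(- \frac{119}{45}\right) \left(- \frac{19}{20}\right) = \frac{2261}{900} \approx 2.5122$)
$\frac{1}{x} = \frac{1}{\frac{2261}{900}} = \frac{900}{2261}$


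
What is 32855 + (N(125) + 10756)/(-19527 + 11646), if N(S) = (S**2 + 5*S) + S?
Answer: 258903124/7881 ≈ 32852.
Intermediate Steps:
N(S) = S**2 + 6*S
32855 + (N(125) + 10756)/(-19527 + 11646) = 32855 + (125*(6 + 125) + 10756)/(-19527 + 11646) = 32855 + (125*131 + 10756)/(-7881) = 32855 + (16375 + 10756)*(-1/7881) = 32855 + 27131*(-1/7881) = 32855 - 27131/7881 = 258903124/7881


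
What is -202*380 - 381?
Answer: -77141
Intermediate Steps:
-202*380 - 381 = -76760 - 381 = -77141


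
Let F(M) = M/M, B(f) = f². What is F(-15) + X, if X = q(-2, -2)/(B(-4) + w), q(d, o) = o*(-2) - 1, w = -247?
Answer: 76/77 ≈ 0.98701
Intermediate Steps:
q(d, o) = -1 - 2*o (q(d, o) = -2*o - 1 = -1 - 2*o)
F(M) = 1
X = -1/77 (X = (-1 - 2*(-2))/((-4)² - 247) = (-1 + 4)/(16 - 247) = 3/(-231) = -1/231*3 = -1/77 ≈ -0.012987)
F(-15) + X = 1 - 1/77 = 76/77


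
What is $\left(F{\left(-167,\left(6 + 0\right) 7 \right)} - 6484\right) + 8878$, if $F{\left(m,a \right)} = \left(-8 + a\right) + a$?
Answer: $2470$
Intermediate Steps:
$F{\left(m,a \right)} = -8 + 2 a$
$\left(F{\left(-167,\left(6 + 0\right) 7 \right)} - 6484\right) + 8878 = \left(\left(-8 + 2 \left(6 + 0\right) 7\right) - 6484\right) + 8878 = \left(\left(-8 + 2 \cdot 6 \cdot 7\right) - 6484\right) + 8878 = \left(\left(-8 + 2 \cdot 42\right) - 6484\right) + 8878 = \left(\left(-8 + 84\right) - 6484\right) + 8878 = \left(76 - 6484\right) + 8878 = -6408 + 8878 = 2470$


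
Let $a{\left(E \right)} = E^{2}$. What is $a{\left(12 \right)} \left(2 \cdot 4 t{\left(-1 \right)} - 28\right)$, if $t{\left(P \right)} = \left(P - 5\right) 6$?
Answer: $-45504$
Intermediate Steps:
$t{\left(P \right)} = -30 + 6 P$ ($t{\left(P \right)} = \left(-5 + P\right) 6 = -30 + 6 P$)
$a{\left(12 \right)} \left(2 \cdot 4 t{\left(-1 \right)} - 28\right) = 12^{2} \left(2 \cdot 4 \left(-30 + 6 \left(-1\right)\right) - 28\right) = 144 \left(8 \left(-30 - 6\right) - 28\right) = 144 \left(8 \left(-36\right) - 28\right) = 144 \left(-288 - 28\right) = 144 \left(-316\right) = -45504$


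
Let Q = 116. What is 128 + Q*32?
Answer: 3840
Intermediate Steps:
128 + Q*32 = 128 + 116*32 = 128 + 3712 = 3840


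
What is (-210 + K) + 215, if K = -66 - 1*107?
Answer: -168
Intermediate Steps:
K = -173 (K = -66 - 107 = -173)
(-210 + K) + 215 = (-210 - 173) + 215 = -383 + 215 = -168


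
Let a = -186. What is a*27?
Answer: -5022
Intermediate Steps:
a*27 = -186*27 = -5022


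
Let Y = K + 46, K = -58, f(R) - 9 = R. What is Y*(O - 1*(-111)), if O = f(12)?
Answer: -1584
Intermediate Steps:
f(R) = 9 + R
O = 21 (O = 9 + 12 = 21)
Y = -12 (Y = -58 + 46 = -12)
Y*(O - 1*(-111)) = -12*(21 - 1*(-111)) = -12*(21 + 111) = -12*132 = -1584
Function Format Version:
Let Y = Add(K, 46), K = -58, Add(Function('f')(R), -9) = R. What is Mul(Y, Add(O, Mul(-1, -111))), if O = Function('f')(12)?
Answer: -1584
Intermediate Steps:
Function('f')(R) = Add(9, R)
O = 21 (O = Add(9, 12) = 21)
Y = -12 (Y = Add(-58, 46) = -12)
Mul(Y, Add(O, Mul(-1, -111))) = Mul(-12, Add(21, Mul(-1, -111))) = Mul(-12, Add(21, 111)) = Mul(-12, 132) = -1584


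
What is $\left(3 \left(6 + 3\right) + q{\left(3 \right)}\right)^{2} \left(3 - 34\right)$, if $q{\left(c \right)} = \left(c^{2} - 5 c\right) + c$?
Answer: $-17856$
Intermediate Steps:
$q{\left(c \right)} = c^{2} - 4 c$
$\left(3 \left(6 + 3\right) + q{\left(3 \right)}\right)^{2} \left(3 - 34\right) = \left(3 \left(6 + 3\right) + 3 \left(-4 + 3\right)\right)^{2} \left(3 - 34\right) = \left(3 \cdot 9 + 3 \left(-1\right)\right)^{2} \left(-31\right) = \left(27 - 3\right)^{2} \left(-31\right) = 24^{2} \left(-31\right) = 576 \left(-31\right) = -17856$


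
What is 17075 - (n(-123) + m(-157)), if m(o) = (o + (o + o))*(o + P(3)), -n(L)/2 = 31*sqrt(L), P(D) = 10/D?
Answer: -55302 + 62*I*sqrt(123) ≈ -55302.0 + 687.61*I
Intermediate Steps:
n(L) = -62*sqrt(L)
m(o) = 3*o*(10/3 + o) (m(o) = (o + (o + o))*(o + 10/3) = (o + 2*o)*(o + 10*(1/3)) = (3*o)*(o + 10/3) = (3*o)*(10/3 + o) = 3*o*(10/3 + o))
17075 - (n(-123) + m(-157)) = 17075 - (-62*I*sqrt(123) - 157*(10 + 3*(-157))) = 17075 - (-62*I*sqrt(123) - 157*(10 - 471)) = 17075 - (-62*I*sqrt(123) - 157*(-461)) = 17075 - (-62*I*sqrt(123) + 72377) = 17075 - (72377 - 62*I*sqrt(123)) = 17075 + (-72377 + 62*I*sqrt(123)) = -55302 + 62*I*sqrt(123)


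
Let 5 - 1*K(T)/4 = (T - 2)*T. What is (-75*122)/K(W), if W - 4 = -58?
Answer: 4575/6038 ≈ 0.75770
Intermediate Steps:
W = -54 (W = 4 - 58 = -54)
K(T) = 20 - 4*T*(-2 + T) (K(T) = 20 - 4*(T - 2)*T = 20 - 4*(-2 + T)*T = 20 - 4*T*(-2 + T))
(-75*122)/K(W) = (-75*122)/(20 - 4*(-54)² + 8*(-54)) = -9150/(20 - 4*2916 - 432) = -9150/(20 - 11664 - 432) = -9150/(-12076) = -9150*(-1/12076) = 4575/6038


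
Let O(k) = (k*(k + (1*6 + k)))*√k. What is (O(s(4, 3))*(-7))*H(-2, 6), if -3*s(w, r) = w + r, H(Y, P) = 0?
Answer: 0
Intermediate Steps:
s(w, r) = -r/3 - w/3 (s(w, r) = -(w + r)/3 = -(r + w)/3 = -r/3 - w/3)
O(k) = k^(3/2)*(6 + 2*k) (O(k) = (k*(k + (6 + k)))*√k = (k*(6 + 2*k))*√k = k^(3/2)*(6 + 2*k))
(O(s(4, 3))*(-7))*H(-2, 6) = ((2*(-⅓*3 - ⅓*4)^(3/2)*(3 + (-⅓*3 - ⅓*4)))*(-7))*0 = ((2*(-1 - 4/3)^(3/2)*(3 + (-1 - 4/3)))*(-7))*0 = ((2*(-7/3)^(3/2)*(3 - 7/3))*(-7))*0 = ((2*(-7*I*√21/9)*(⅔))*(-7))*0 = (-28*I*√21/27*(-7))*0 = (196*I*√21/27)*0 = 0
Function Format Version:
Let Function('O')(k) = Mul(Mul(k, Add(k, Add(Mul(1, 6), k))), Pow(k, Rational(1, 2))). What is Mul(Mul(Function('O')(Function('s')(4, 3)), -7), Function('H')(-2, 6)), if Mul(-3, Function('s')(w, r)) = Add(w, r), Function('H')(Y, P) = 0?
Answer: 0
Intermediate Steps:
Function('s')(w, r) = Add(Mul(Rational(-1, 3), r), Mul(Rational(-1, 3), w)) (Function('s')(w, r) = Mul(Rational(-1, 3), Add(w, r)) = Mul(Rational(-1, 3), Add(r, w)) = Add(Mul(Rational(-1, 3), r), Mul(Rational(-1, 3), w)))
Function('O')(k) = Mul(Pow(k, Rational(3, 2)), Add(6, Mul(2, k))) (Function('O')(k) = Mul(Mul(k, Add(k, Add(6, k))), Pow(k, Rational(1, 2))) = Mul(Mul(k, Add(6, Mul(2, k))), Pow(k, Rational(1, 2))) = Mul(Pow(k, Rational(3, 2)), Add(6, Mul(2, k))))
Mul(Mul(Function('O')(Function('s')(4, 3)), -7), Function('H')(-2, 6)) = Mul(Mul(Mul(2, Pow(Add(Mul(Rational(-1, 3), 3), Mul(Rational(-1, 3), 4)), Rational(3, 2)), Add(3, Add(Mul(Rational(-1, 3), 3), Mul(Rational(-1, 3), 4)))), -7), 0) = Mul(Mul(Mul(2, Pow(Add(-1, Rational(-4, 3)), Rational(3, 2)), Add(3, Add(-1, Rational(-4, 3)))), -7), 0) = Mul(Mul(Mul(2, Pow(Rational(-7, 3), Rational(3, 2)), Add(3, Rational(-7, 3))), -7), 0) = Mul(Mul(Mul(2, Mul(Rational(-7, 9), I, Pow(21, Rational(1, 2))), Rational(2, 3)), -7), 0) = Mul(Mul(Mul(Rational(-28, 27), I, Pow(21, Rational(1, 2))), -7), 0) = Mul(Mul(Rational(196, 27), I, Pow(21, Rational(1, 2))), 0) = 0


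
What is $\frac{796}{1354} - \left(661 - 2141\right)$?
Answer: $\frac{1002358}{677} \approx 1480.6$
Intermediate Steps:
$\frac{796}{1354} - \left(661 - 2141\right) = 796 \cdot \frac{1}{1354} - -1480 = \frac{398}{677} + 1480 = \frac{1002358}{677}$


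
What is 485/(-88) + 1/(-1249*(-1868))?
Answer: -282892233/51328904 ≈ -5.5114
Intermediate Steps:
485/(-88) + 1/(-1249*(-1868)) = 485*(-1/88) - 1/1249*(-1/1868) = -485/88 + 1/2333132 = -282892233/51328904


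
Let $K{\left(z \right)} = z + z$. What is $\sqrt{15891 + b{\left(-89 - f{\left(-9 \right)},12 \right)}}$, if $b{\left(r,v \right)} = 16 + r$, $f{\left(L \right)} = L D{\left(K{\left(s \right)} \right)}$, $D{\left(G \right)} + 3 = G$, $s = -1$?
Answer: $\sqrt{15773} \approx 125.59$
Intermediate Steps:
$K{\left(z \right)} = 2 z$
$D{\left(G \right)} = -3 + G$
$f{\left(L \right)} = - 5 L$ ($f{\left(L \right)} = L \left(-3 + 2 \left(-1\right)\right) = L \left(-3 - 2\right) = L \left(-5\right) = - 5 L$)
$\sqrt{15891 + b{\left(-89 - f{\left(-9 \right)},12 \right)}} = \sqrt{15891 + \left(16 - \left(89 - -45\right)\right)} = \sqrt{15891 + \left(16 - 134\right)} = \sqrt{15891 - 118} = \sqrt{15773}$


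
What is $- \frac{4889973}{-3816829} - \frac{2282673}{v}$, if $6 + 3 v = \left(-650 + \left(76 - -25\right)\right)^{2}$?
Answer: $- \frac{8221301366472}{383457725485} \approx -21.44$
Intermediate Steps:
$v = 100465$ ($v = -2 + \frac{\left(-650 + \left(76 - -25\right)\right)^{2}}{3} = -2 + \frac{\left(-650 + \left(76 + 25\right)\right)^{2}}{3} = -2 + \frac{\left(-650 + 101\right)^{2}}{3} = -2 + \frac{\left(-549\right)^{2}}{3} = -2 + \frac{1}{3} \cdot 301401 = -2 + 100467 = 100465$)
$- \frac{4889973}{-3816829} - \frac{2282673}{v} = - \frac{4889973}{-3816829} - \frac{2282673}{100465} = \left(-4889973\right) \left(- \frac{1}{3816829}\right) - \frac{2282673}{100465} = \frac{4889973}{3816829} - \frac{2282673}{100465} = - \frac{8221301366472}{383457725485}$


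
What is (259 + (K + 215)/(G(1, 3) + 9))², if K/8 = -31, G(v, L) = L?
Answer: 1050625/16 ≈ 65664.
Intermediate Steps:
K = -248 (K = 8*(-31) = -248)
(259 + (K + 215)/(G(1, 3) + 9))² = (259 + (-248 + 215)/(3 + 9))² = (259 - 33/12)² = (259 - 33*1/12)² = (259 - 11/4)² = (1025/4)² = 1050625/16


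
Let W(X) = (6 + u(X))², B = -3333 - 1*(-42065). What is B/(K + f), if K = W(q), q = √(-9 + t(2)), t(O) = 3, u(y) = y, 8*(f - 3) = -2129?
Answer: -309856*I/(96*√6 + 1865*I) ≈ -163.54 - 20.62*I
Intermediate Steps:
f = -2105/8 (f = 3 + (⅛)*(-2129) = 3 - 2129/8 = -2105/8 ≈ -263.13)
B = 38732 (B = -3333 + 42065 = 38732)
q = I*√6 (q = √(-9 + 3) = √(-6) = I*√6 ≈ 2.4495*I)
W(X) = (6 + X)²
K = (6 + I*√6)² ≈ 30.0 + 29.394*I
B/(K + f) = 38732/((6 + I*√6)² - 2105/8) = 38732/(-2105/8 + (6 + I*√6)²)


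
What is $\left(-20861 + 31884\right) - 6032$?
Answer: $4991$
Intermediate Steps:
$\left(-20861 + 31884\right) - 6032 = 11023 - 6032 = 4991$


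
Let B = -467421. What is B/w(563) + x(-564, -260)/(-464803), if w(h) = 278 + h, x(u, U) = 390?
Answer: -217259011053/390899323 ≈ -555.79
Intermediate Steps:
B/w(563) + x(-564, -260)/(-464803) = -467421/(278 + 563) + 390/(-464803) = -467421/841 + 390*(-1/464803) = -467421*1/841 - 390/464803 = -467421/841 - 390/464803 = -217259011053/390899323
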